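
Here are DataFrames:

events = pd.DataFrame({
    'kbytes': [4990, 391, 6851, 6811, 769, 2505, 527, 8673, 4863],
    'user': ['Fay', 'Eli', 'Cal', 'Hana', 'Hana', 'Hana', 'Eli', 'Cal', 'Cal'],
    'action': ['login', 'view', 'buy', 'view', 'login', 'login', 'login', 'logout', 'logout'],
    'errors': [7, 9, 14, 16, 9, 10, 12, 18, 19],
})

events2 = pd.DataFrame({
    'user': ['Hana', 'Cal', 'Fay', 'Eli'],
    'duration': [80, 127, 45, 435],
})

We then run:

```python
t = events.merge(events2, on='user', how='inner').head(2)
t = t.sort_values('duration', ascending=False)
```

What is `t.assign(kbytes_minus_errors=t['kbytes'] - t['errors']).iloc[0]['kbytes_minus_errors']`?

382

merge on 'user' (how='inner') → 9 rows:
   kbytes  user  action  errors  duration
0    4990   Fay   login       7        45
1     391   Eli    view       9       435
2    6851   Cal     buy      14       127
3    6811  Hana    view      16        80
4     769  Hana   login       9        80
5    2505  Hana   login      10        80
6     527   Eli   login      12       435
7    8673   Cal  logout      18       127
8    4863   Cal  logout      19       127
take first 2 rows:
   kbytes user action  errors  duration
0    4990  Fay  login       7        45
1     391  Eli   view       9       435
sort by duration descending:
   kbytes user action  errors  duration
1     391  Eli   view       9       435
0    4990  Fay  login       7        45
add column kbytes_minus_errors = t['kbytes'] - t['errors']:
   kbytes user action  errors  duration  kbytes_minus_errors
1     391  Eli   view       9       435                  382
0    4990  Fay  login       7        45                 4983
Taking the value at position 0, column 'kbytes_minus_errors' gives 382.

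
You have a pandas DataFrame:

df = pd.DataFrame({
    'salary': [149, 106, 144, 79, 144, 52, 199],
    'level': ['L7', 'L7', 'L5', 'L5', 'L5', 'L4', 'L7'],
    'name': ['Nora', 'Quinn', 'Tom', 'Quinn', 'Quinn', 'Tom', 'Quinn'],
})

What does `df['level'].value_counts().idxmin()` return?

value_counts of level:
level
L7    3
L5    3
L4    1
Name: count, dtype: int64
Hence L4.

L4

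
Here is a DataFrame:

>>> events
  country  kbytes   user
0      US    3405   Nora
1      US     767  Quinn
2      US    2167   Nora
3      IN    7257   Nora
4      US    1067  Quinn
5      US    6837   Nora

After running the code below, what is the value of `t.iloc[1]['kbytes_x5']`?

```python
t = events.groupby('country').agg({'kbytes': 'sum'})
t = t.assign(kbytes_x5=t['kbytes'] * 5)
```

group by country, sum of kbytes:
         kbytes
country        
IN         7257
US        14243
add column kbytes_x5 = t['kbytes'] * 5:
         kbytes  kbytes_x5
country                   
IN         7257      36285
US        14243      71215
Reading off the value at position 1, column 'kbytes_x5', we get 71215.

71215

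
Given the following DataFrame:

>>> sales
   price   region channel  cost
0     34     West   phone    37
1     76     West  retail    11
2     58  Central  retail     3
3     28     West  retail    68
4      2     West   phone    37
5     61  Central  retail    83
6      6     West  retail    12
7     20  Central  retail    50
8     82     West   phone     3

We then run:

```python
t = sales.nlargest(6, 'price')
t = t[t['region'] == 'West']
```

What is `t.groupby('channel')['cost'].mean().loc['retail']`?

39.5

take 6 rows with largest price:
   price   region channel  cost
8     82     West   phone     3
1     76     West  retail    11
5     61  Central  retail    83
2     58  Central  retail     3
0     34     West   phone    37
3     28     West  retail    68
filter rows where region == 'West':
   price region channel  cost
8     82   West   phone     3
1     76   West  retail    11
0     34   West   phone    37
3     28   West  retail    68
group by channel, mean of cost:
channel
phone     20.0
retail    39.5
Name: cost, dtype: float64
Hence 39.5.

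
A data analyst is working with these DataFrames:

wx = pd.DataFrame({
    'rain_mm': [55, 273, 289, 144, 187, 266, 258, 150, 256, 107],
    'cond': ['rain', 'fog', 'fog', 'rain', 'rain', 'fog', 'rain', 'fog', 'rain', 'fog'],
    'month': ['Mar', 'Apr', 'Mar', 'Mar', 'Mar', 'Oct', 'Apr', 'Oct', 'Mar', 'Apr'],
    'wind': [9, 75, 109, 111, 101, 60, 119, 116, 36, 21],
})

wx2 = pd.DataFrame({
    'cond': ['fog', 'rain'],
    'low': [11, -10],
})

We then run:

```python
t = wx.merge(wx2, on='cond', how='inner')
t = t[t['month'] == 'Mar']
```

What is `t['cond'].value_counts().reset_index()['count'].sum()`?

merge on 'cond' (how='inner') → 10 rows:
   rain_mm  cond month  wind  low
0       55  rain   Mar     9  -10
1      273   fog   Apr    75   11
2      289   fog   Mar   109   11
3      144  rain   Mar   111  -10
4      187  rain   Mar   101  -10
5      266   fog   Oct    60   11
6      258  rain   Apr   119  -10
7      150   fog   Oct   116   11
8      256  rain   Mar    36  -10
9      107   fog   Apr    21   11
filter rows where month == 'Mar':
   rain_mm  cond month  wind  low
0       55  rain   Mar     9  -10
2      289   fog   Mar   109   11
3      144  rain   Mar   111  -10
4      187  rain   Mar   101  -10
8      256  rain   Mar    36  -10
value_counts of cond:
cond
rain    4
fog     1
Name: count, dtype: int64
reset_index():
   cond  count
0  rain      4
1   fog      1
sum of column 'count' → 5

5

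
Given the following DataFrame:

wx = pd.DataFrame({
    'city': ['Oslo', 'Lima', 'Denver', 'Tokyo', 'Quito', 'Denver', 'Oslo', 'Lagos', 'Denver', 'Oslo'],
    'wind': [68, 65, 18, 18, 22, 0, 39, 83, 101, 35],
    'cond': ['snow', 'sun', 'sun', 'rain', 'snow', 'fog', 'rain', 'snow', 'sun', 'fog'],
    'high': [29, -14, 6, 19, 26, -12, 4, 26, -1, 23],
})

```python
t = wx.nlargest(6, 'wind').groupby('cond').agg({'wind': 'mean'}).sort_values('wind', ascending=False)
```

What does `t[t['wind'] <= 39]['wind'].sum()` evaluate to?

74.0

take 6 rows with largest wind:
     city  wind  cond  high
8  Denver   101   sun    -1
7   Lagos    83  snow    26
0    Oslo    68  snow    29
1    Lima    65   sun   -14
6    Oslo    39  rain     4
9    Oslo    35   fog    23
group by cond, mean of wind:
      wind
cond      
fog   35.0
rain  39.0
snow  75.5
sun   83.0
sort by wind descending:
      wind
cond      
sun   83.0
snow  75.5
rain  39.0
fog   35.0
filter rows where wind <= 39:
      wind
cond      
rain  39.0
fog   35.0
Finally, sum of column 'wind' = 74.0.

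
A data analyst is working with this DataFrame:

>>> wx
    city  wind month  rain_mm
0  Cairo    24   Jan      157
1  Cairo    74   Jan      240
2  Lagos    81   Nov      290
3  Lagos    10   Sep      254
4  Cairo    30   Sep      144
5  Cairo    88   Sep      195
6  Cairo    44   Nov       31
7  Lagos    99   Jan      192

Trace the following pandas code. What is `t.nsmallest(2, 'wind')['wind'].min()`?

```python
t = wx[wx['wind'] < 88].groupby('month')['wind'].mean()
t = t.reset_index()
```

filter rows where wind < 88:
    city  wind month  rain_mm
0  Cairo    24   Jan      157
1  Cairo    74   Jan      240
2  Lagos    81   Nov      290
3  Lagos    10   Sep      254
4  Cairo    30   Sep      144
6  Cairo    44   Nov       31
group by month, mean of wind:
month
Jan    49.0
Nov    62.5
Sep    20.0
Name: wind, dtype: float64
reset_index():
  month  wind
0   Jan  49.0
1   Nov  62.5
2   Sep  20.0
take 2 rows with smallest wind:
  month  wind
2   Sep  20.0
0   Jan  49.0
Reading off the min of column 'wind', we get 20.0.

20.0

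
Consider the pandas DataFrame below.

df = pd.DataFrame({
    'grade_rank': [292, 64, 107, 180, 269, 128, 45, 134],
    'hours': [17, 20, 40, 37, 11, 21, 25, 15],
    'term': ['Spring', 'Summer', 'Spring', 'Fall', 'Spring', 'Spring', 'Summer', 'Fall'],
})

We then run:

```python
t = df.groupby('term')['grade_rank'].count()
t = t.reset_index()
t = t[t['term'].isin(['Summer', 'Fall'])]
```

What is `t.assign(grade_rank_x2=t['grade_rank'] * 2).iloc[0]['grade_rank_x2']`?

4

group by term, count of grade_rank:
term
Fall      2
Spring    4
Summer    2
Name: grade_rank, dtype: int64
reset_index():
     term  grade_rank
0    Fall           2
1  Spring           4
2  Summer           2
filter rows where term in ['Summer', 'Fall']:
     term  grade_rank
0    Fall           2
2  Summer           2
add column grade_rank_x2 = t['grade_rank'] * 2:
     term  grade_rank  grade_rank_x2
0    Fall           2              4
2  Summer           2              4
The value at position 0, column 'grade_rank_x2' is 4.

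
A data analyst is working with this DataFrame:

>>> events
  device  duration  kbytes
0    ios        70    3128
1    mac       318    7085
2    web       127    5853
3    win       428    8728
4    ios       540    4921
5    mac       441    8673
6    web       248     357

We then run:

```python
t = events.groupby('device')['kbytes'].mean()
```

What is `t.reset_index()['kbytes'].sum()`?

group by device, mean of kbytes:
device
ios    4024.5
mac    7879.0
web    3105.0
win    8728.0
Name: kbytes, dtype: float64
reset_index():
  device  kbytes
0    ios  4024.5
1    mac  7879.0
2    web  3105.0
3    win  8728.0
Then the sum of column 'kbytes': 23736.5

23736.5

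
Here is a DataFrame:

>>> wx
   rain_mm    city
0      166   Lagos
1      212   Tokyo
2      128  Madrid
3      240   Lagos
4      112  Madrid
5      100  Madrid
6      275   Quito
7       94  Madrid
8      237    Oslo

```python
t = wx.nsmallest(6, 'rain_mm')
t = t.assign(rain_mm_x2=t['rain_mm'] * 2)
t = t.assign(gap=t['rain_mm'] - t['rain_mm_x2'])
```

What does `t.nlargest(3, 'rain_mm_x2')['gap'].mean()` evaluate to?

-168.666666667

take 6 rows with smallest rain_mm:
   rain_mm    city
7       94  Madrid
5      100  Madrid
4      112  Madrid
2      128  Madrid
0      166   Lagos
1      212   Tokyo
add column rain_mm_x2 = t['rain_mm'] * 2:
   rain_mm    city  rain_mm_x2
7       94  Madrid         188
5      100  Madrid         200
4      112  Madrid         224
2      128  Madrid         256
0      166   Lagos         332
1      212   Tokyo         424
add column gap = t['rain_mm'] - t['rain_mm_x2']:
   rain_mm    city  rain_mm_x2  gap
7       94  Madrid         188  -94
5      100  Madrid         200 -100
4      112  Madrid         224 -112
2      128  Madrid         256 -128
0      166   Lagos         332 -166
1      212   Tokyo         424 -212
take 3 rows with largest rain_mm_x2:
   rain_mm    city  rain_mm_x2  gap
1      212   Tokyo         424 -212
0      166   Lagos         332 -166
2      128  Madrid         256 -128
Taking the mean of column 'gap' gives -168.666666667.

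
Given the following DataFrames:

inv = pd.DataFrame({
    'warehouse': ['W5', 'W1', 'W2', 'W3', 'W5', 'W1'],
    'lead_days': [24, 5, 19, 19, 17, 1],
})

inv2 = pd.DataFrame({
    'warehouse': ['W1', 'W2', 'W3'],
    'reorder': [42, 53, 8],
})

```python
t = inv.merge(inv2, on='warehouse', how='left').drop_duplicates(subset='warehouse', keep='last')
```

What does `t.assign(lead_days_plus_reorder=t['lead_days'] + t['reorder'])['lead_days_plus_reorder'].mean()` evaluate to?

merge on 'warehouse' (how='left') → 6 rows:
  warehouse  lead_days  reorder
0        W5         24      NaN
1        W1          5     42.0
2        W2         19     53.0
3        W3         19      8.0
4        W5         17      NaN
5        W1          1     42.0
drop duplicate warehouse (keep=last):
  warehouse  lead_days  reorder
2        W2         19     53.0
3        W3         19      8.0
4        W5         17      NaN
5        W1          1     42.0
add column lead_days_plus_reorder = t['lead_days'] + t['reorder']:
  warehouse  lead_days  reorder  lead_days_plus_reorder
2        W2         19     53.0                    72.0
3        W3         19      8.0                    27.0
4        W5         17      NaN                     NaN
5        W1          1     42.0                    43.0
Hence 47.3333333333.

47.3333333333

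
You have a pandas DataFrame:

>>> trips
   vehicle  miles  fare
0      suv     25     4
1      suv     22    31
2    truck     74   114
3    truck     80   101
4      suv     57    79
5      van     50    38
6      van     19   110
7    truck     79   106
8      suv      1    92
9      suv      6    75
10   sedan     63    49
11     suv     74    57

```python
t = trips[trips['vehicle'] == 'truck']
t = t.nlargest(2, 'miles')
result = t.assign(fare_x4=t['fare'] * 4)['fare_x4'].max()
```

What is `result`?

filter rows where vehicle == 'truck':
  vehicle  miles  fare
2   truck     74   114
3   truck     80   101
7   truck     79   106
take 2 rows with largest miles:
  vehicle  miles  fare
3   truck     80   101
7   truck     79   106
add column fare_x4 = t['fare'] * 4:
  vehicle  miles  fare  fare_x4
3   truck     80   101      404
7   truck     79   106      424
The max of column 'fare_x4' is 424.

424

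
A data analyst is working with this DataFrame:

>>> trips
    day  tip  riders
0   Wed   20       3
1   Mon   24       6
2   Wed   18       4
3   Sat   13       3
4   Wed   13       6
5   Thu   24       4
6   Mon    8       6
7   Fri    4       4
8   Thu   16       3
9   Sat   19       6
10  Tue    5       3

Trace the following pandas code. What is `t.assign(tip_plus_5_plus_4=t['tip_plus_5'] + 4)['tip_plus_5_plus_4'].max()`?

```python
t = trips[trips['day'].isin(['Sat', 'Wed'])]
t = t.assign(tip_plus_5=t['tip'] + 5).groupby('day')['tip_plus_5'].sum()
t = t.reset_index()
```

70

filter rows where day in ['Sat', 'Wed']:
   day  tip  riders
0  Wed   20       3
2  Wed   18       4
3  Sat   13       3
4  Wed   13       6
9  Sat   19       6
add column tip_plus_5 = t['tip'] + 5:
   day  tip  riders  tip_plus_5
0  Wed   20       3          25
2  Wed   18       4          23
3  Sat   13       3          18
4  Wed   13       6          18
9  Sat   19       6          24
group by day, sum of tip_plus_5:
day
Sat    42
Wed    66
Name: tip_plus_5, dtype: int64
reset_index():
   day  tip_plus_5
0  Sat          42
1  Wed          66
add column tip_plus_5_plus_4 = t['tip_plus_5'] + 4:
   day  tip_plus_5  tip_plus_5_plus_4
0  Sat          42                 46
1  Wed          66                 70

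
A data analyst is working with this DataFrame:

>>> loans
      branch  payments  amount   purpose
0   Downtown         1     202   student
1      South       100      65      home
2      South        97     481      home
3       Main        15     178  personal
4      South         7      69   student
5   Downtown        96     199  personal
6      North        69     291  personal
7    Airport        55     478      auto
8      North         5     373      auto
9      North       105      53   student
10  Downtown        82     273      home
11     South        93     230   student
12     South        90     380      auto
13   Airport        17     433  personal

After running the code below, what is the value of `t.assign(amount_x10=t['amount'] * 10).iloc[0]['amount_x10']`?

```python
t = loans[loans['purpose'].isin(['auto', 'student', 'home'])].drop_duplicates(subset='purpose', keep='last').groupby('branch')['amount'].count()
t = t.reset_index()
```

10

filter rows where purpose in ['auto', 'student', 'home']:
      branch  payments  amount  purpose
0   Downtown         1     202  student
1      South       100      65     home
2      South        97     481     home
4      South         7      69  student
7    Airport        55     478     auto
8      North         5     373     auto
9      North       105      53  student
10  Downtown        82     273     home
11     South        93     230  student
12     South        90     380     auto
drop duplicate purpose (keep=last):
      branch  payments  amount  purpose
10  Downtown        82     273     home
11     South        93     230  student
12     South        90     380     auto
group by branch, count of amount:
branch
Downtown    1
South       2
Name: amount, dtype: int64
reset_index():
     branch  amount
0  Downtown       1
1     South       2
add column amount_x10 = t['amount'] * 10:
     branch  amount  amount_x10
0  Downtown       1          10
1     South       2          20
Finally, value at position 0, column 'amount_x10' = 10.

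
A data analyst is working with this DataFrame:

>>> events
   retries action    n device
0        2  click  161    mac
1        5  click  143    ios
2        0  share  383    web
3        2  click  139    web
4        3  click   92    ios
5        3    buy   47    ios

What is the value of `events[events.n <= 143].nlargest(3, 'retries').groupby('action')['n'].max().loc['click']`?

filter rows where n <= 143:
   retries action    n device
1        5  click  143    ios
3        2  click  139    web
4        3  click   92    ios
5        3    buy   47    ios
take 3 rows with largest retries:
   retries action    n device
1        5  click  143    ios
4        3  click   92    ios
5        3    buy   47    ios
group by action, max of n:
action
buy       47
click    143
Name: n, dtype: int64
Hence 143.

143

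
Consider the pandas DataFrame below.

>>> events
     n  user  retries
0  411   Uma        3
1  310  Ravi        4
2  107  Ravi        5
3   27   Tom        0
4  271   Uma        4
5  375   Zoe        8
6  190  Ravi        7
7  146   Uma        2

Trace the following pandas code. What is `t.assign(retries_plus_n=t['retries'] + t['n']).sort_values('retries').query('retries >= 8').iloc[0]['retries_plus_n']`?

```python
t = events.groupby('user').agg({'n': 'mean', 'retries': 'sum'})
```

group by user: mean(n), sum(retries):
               n  retries
user                     
Ravi  202.333333       16
Tom    27.000000        0
Uma   276.000000        9
Zoe   375.000000        8
add column retries_plus_n = t['retries'] + t['n']:
               n  retries  retries_plus_n
user                                     
Ravi  202.333333       16      218.333333
Tom    27.000000        0       27.000000
Uma   276.000000        9      285.000000
Zoe   375.000000        8      383.000000
sort by retries:
               n  retries  retries_plus_n
user                                     
Tom    27.000000        0       27.000000
Zoe   375.000000        8      383.000000
Uma   276.000000        9      285.000000
Ravi  202.333333       16      218.333333
filter rows where retries >= 8:
               n  retries  retries_plus_n
user                                     
Zoe   375.000000        8      383.000000
Uma   276.000000        9      285.000000
Ravi  202.333333       16      218.333333
Finally, value at position 0, column 'retries_plus_n' = 383.0.

383.0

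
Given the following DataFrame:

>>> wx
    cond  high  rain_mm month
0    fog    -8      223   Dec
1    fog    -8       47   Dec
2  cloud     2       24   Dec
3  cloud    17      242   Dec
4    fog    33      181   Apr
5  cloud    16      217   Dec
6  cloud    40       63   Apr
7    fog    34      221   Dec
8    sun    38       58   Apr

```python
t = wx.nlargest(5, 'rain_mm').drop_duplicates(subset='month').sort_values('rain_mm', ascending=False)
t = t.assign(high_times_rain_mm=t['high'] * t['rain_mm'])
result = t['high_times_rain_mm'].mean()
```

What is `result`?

take 5 rows with largest rain_mm:
    cond  high  rain_mm month
3  cloud    17      242   Dec
0    fog    -8      223   Dec
7    fog    34      221   Dec
5  cloud    16      217   Dec
4    fog    33      181   Apr
drop duplicate month (keep=first):
    cond  high  rain_mm month
3  cloud    17      242   Dec
4    fog    33      181   Apr
sort by rain_mm descending:
    cond  high  rain_mm month
3  cloud    17      242   Dec
4    fog    33      181   Apr
add column high_times_rain_mm = t['high'] * t['rain_mm']:
    cond  high  rain_mm month  high_times_rain_mm
3  cloud    17      242   Dec                4114
4    fog    33      181   Apr                5973
So mean() = 5043.5.

5043.5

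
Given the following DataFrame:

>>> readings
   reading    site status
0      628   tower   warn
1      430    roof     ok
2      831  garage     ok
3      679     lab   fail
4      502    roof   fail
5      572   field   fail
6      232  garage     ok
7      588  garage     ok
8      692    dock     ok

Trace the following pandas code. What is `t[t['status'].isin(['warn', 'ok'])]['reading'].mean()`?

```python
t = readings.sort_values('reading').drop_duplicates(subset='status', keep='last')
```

sort by reading:
   reading    site status
6      232  garage     ok
1      430    roof     ok
4      502    roof   fail
5      572   field   fail
7      588  garage     ok
0      628   tower   warn
3      679     lab   fail
8      692    dock     ok
2      831  garage     ok
drop duplicate status (keep=last):
   reading    site status
0      628   tower   warn
3      679     lab   fail
2      831  garage     ok
filter rows where status in ['warn', 'ok']:
   reading    site status
0      628   tower   warn
2      831  garage     ok
mean of column 'reading' → 729.5

729.5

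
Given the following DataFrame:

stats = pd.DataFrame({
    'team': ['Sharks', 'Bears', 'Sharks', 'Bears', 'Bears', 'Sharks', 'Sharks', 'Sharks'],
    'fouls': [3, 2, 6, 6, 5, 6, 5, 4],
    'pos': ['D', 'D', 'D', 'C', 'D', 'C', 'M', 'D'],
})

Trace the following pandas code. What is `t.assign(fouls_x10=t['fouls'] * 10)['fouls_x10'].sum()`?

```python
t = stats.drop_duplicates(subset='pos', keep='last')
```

drop duplicate pos (keep=last):
     team  fouls pos
5  Sharks      6   C
6  Sharks      5   M
7  Sharks      4   D
add column fouls_x10 = t['fouls'] * 10:
     team  fouls pos  fouls_x10
5  Sharks      6   C         60
6  Sharks      5   M         50
7  Sharks      4   D         40

150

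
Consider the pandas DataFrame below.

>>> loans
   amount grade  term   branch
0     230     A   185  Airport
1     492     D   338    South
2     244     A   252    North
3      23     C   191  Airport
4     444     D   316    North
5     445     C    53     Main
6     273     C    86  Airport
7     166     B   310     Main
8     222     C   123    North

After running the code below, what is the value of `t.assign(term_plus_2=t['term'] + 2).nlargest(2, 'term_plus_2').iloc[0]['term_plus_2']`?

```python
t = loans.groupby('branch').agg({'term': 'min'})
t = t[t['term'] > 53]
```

340

group by branch, min of term:
         term
branch       
Airport    86
Main       53
North     123
South     338
filter rows where term > 53:
         term
branch       
Airport    86
North     123
South     338
add column term_plus_2 = t['term'] + 2:
         term  term_plus_2
branch                    
Airport    86           88
North     123          125
South     338          340
take 2 rows with largest term_plus_2:
        term  term_plus_2
branch                   
South    338          340
North    123          125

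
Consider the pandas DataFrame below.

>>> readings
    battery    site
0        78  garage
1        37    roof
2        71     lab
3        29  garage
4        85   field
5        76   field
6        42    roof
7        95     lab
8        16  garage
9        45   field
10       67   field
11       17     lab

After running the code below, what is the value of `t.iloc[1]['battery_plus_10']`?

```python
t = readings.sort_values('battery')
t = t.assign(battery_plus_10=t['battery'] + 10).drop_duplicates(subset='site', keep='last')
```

sort by battery:
    battery    site
8        16  garage
11       17     lab
3        29  garage
1        37    roof
6        42    roof
9        45   field
10       67   field
2        71     lab
5        76   field
0        78  garage
4        85   field
7        95     lab
add column battery_plus_10 = t['battery'] + 10:
    battery    site  battery_plus_10
8        16  garage               26
11       17     lab               27
3        29  garage               39
1        37    roof               47
6        42    roof               52
9        45   field               55
10       67   field               77
2        71     lab               81
5        76   field               86
0        78  garage               88
4        85   field               95
7        95     lab              105
drop duplicate site (keep=last):
   battery    site  battery_plus_10
6       42    roof               52
0       78  garage               88
4       85   field               95
7       95     lab              105

88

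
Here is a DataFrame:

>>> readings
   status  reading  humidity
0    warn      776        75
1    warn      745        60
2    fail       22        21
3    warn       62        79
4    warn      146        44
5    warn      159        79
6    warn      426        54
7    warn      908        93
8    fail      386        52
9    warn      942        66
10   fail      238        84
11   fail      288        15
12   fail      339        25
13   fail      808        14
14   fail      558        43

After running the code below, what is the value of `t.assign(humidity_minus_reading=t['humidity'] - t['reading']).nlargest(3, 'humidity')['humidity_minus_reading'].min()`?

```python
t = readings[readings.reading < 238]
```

-102

filter rows where reading < 238:
  status  reading  humidity
2   fail       22        21
3   warn       62        79
4   warn      146        44
5   warn      159        79
add column humidity_minus_reading = t['humidity'] - t['reading']:
  status  reading  humidity  humidity_minus_reading
2   fail       22        21                      -1
3   warn       62        79                      17
4   warn      146        44                    -102
5   warn      159        79                     -80
take 3 rows with largest humidity:
  status  reading  humidity  humidity_minus_reading
3   warn       62        79                      17
5   warn      159        79                     -80
4   warn      146        44                    -102
So min() = -102.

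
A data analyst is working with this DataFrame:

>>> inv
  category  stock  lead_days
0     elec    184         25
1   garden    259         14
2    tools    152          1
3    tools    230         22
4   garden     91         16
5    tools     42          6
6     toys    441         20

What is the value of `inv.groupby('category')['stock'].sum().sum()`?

1399

group by category, sum of stock:
category
elec      184
garden    350
tools     424
toys      441
Name: stock, dtype: int64
So sum() = 1399.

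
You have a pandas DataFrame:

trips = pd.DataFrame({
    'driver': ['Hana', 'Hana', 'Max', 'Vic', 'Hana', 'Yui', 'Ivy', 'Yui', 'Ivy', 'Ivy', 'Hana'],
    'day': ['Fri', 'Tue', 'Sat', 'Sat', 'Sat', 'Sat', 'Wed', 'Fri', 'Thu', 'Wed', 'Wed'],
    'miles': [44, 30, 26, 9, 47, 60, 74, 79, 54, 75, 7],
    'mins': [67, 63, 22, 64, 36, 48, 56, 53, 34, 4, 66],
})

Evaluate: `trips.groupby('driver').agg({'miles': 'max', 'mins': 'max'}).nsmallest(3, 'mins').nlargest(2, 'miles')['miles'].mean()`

77.0

group by driver: max(miles), max(mins):
        miles  mins
driver             
Hana       47    67
Ivy        75    56
Max        26    22
Vic         9    64
Yui        79    53
take 3 rows with smallest mins:
        miles  mins
driver             
Max        26    22
Yui        79    53
Ivy        75    56
take 2 rows with largest miles:
        miles  mins
driver             
Yui        79    53
Ivy        75    56
The mean of column 'miles' is 77.0.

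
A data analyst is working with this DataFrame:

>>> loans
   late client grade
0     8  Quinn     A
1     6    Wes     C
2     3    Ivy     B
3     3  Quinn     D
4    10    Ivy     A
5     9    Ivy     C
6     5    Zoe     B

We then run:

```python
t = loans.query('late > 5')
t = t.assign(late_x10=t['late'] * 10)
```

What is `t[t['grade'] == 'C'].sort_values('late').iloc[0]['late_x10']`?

60

filter rows where late > 5:
   late client grade
0     8  Quinn     A
1     6    Wes     C
4    10    Ivy     A
5     9    Ivy     C
add column late_x10 = t['late'] * 10:
   late client grade  late_x10
0     8  Quinn     A        80
1     6    Wes     C        60
4    10    Ivy     A       100
5     9    Ivy     C        90
filter rows where grade == 'C':
   late client grade  late_x10
1     6    Wes     C        60
5     9    Ivy     C        90
sort by late:
   late client grade  late_x10
1     6    Wes     C        60
5     9    Ivy     C        90
Taking the value at position 0, column 'late_x10' gives 60.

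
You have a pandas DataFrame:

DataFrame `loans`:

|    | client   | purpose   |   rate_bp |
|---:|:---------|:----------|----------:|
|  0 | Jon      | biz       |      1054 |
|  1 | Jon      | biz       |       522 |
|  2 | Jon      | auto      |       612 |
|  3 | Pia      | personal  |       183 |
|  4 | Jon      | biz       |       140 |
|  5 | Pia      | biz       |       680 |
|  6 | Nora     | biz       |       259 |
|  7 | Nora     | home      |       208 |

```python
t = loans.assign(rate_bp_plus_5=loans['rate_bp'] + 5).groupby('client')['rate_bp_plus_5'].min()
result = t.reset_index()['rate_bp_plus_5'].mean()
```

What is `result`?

182.0

add column rate_bp_plus_5 = loans['rate_bp'] + 5:
  client   purpose  rate_bp  rate_bp_plus_5
0    Jon       biz     1054            1059
1    Jon       biz      522             527
2    Jon      auto      612             617
3    Pia  personal      183             188
4    Jon       biz      140             145
5    Pia       biz      680             685
6   Nora       biz      259             264
7   Nora      home      208             213
group by client, min of rate_bp_plus_5:
client
Jon     145
Nora    213
Pia     188
Name: rate_bp_plus_5, dtype: int64
reset_index():
  client  rate_bp_plus_5
0    Jon             145
1   Nora             213
2    Pia             188
Reading off the mean of column 'rate_bp_plus_5', we get 182.0.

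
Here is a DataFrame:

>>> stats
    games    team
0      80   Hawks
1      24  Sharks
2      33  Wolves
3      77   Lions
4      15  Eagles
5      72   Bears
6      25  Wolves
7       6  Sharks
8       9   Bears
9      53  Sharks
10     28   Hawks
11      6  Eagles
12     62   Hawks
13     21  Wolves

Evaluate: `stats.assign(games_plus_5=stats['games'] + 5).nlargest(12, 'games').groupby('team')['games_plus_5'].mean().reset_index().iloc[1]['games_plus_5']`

20.0

add column games_plus_5 = stats['games'] + 5:
    games    team  games_plus_5
0      80   Hawks            85
1      24  Sharks            29
2      33  Wolves            38
3      77   Lions            82
4      15  Eagles            20
5      72   Bears            77
6      25  Wolves            30
7       6  Sharks            11
8       9   Bears            14
9      53  Sharks            58
10     28   Hawks            33
11      6  Eagles            11
12     62   Hawks            67
13     21  Wolves            26
take 12 rows with largest games:
    games    team  games_plus_5
0      80   Hawks            85
3      77   Lions            82
5      72   Bears            77
12     62   Hawks            67
9      53  Sharks            58
2      33  Wolves            38
10     28   Hawks            33
6      25  Wolves            30
1      24  Sharks            29
13     21  Wolves            26
4      15  Eagles            20
8       9   Bears            14
group by team, mean of games_plus_5:
team
Bears     45.500000
Eagles    20.000000
Hawks     61.666667
Lions     82.000000
Sharks    43.500000
Wolves    31.333333
Name: games_plus_5, dtype: float64
reset_index():
     team  games_plus_5
0   Bears     45.500000
1  Eagles     20.000000
2   Hawks     61.666667
3   Lions     82.000000
4  Sharks     43.500000
5  Wolves     31.333333
The value at position 1, column 'games_plus_5' is 20.0.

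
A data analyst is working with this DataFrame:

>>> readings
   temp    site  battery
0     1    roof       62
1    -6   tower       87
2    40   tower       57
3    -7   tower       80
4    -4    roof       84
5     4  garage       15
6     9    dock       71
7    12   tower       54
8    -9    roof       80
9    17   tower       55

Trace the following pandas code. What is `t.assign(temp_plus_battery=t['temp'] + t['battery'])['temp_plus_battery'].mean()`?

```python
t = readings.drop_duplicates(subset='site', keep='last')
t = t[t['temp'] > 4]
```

drop duplicate site (keep=last):
   temp    site  battery
5     4  garage       15
6     9    dock       71
8    -9    roof       80
9    17   tower       55
filter rows where temp > 4:
   temp   site  battery
6     9   dock       71
9    17  tower       55
add column temp_plus_battery = t['temp'] + t['battery']:
   temp   site  battery  temp_plus_battery
6     9   dock       71                 80
9    17  tower       55                 72
Finally, mean of column 'temp_plus_battery' = 76.0.

76.0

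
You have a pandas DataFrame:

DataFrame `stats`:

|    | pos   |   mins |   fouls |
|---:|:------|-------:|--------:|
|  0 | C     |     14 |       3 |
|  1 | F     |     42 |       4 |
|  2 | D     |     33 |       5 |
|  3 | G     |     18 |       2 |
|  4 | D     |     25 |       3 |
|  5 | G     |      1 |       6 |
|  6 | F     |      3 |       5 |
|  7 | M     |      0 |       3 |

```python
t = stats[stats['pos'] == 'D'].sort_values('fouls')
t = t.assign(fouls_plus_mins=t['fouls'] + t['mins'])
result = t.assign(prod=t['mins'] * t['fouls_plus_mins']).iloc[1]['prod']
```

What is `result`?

1254

filter rows where pos == 'D':
  pos  mins  fouls
2   D    33      5
4   D    25      3
sort by fouls:
  pos  mins  fouls
4   D    25      3
2   D    33      5
add column fouls_plus_mins = t['fouls'] + t['mins']:
  pos  mins  fouls  fouls_plus_mins
4   D    25      3               28
2   D    33      5               38
add column prod = t['mins'] * t['fouls_plus_mins']:
  pos  mins  fouls  fouls_plus_mins  prod
4   D    25      3               28   700
2   D    33      5               38  1254
Hence 1254.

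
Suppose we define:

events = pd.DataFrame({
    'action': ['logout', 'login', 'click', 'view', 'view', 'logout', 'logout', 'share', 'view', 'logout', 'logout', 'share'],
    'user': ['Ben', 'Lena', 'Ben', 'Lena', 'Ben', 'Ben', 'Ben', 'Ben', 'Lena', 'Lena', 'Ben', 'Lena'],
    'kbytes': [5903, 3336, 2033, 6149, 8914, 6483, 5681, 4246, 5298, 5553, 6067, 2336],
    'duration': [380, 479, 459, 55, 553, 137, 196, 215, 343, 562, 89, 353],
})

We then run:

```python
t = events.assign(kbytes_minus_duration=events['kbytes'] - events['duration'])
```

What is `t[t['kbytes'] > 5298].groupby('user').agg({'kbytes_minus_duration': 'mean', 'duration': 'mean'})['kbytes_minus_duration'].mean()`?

add column kbytes_minus_duration = events['kbytes'] - events['duration']:
    action  user  kbytes  duration  kbytes_minus_duration
0   logout   Ben    5903       380                   5523
1    login  Lena    3336       479                   2857
2    click   Ben    2033       459                   1574
3     view  Lena    6149        55                   6094
4     view   Ben    8914       553                   8361
5   logout   Ben    6483       137                   6346
6   logout   Ben    5681       196                   5485
7    share   Ben    4246       215                   4031
8     view  Lena    5298       343                   4955
9   logout  Lena    5553       562                   4991
10  logout   Ben    6067        89                   5978
11   share  Lena    2336       353                   1983
filter rows where kbytes > 5298:
    action  user  kbytes  duration  kbytes_minus_duration
0   logout   Ben    5903       380                   5523
3     view  Lena    6149        55                   6094
4     view   Ben    8914       553                   8361
5   logout   Ben    6483       137                   6346
6   logout   Ben    5681       196                   5485
9   logout  Lena    5553       562                   4991
10  logout   Ben    6067        89                   5978
group by user: mean(kbytes_minus_duration), mean(duration):
      kbytes_minus_duration  duration
user                                 
Ben                  6338.6     271.0
Lena                 5542.5     308.5
mean of column 'kbytes_minus_duration' → 5940.55

5940.55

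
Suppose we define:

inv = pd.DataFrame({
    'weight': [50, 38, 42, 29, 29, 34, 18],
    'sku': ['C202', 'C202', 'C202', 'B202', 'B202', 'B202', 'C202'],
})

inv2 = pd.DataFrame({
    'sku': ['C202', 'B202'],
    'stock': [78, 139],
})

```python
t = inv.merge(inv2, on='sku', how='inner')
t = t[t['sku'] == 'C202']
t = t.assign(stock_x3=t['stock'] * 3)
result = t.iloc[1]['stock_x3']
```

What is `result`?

merge on 'sku' (how='inner') → 7 rows:
   weight   sku  stock
0      50  C202     78
1      38  C202     78
2      42  C202     78
3      29  B202    139
4      29  B202    139
5      34  B202    139
6      18  C202     78
filter rows where sku == 'C202':
   weight   sku  stock
0      50  C202     78
1      38  C202     78
2      42  C202     78
6      18  C202     78
add column stock_x3 = t['stock'] * 3:
   weight   sku  stock  stock_x3
0      50  C202     78       234
1      38  C202     78       234
2      42  C202     78       234
6      18  C202     78       234
Hence 234.

234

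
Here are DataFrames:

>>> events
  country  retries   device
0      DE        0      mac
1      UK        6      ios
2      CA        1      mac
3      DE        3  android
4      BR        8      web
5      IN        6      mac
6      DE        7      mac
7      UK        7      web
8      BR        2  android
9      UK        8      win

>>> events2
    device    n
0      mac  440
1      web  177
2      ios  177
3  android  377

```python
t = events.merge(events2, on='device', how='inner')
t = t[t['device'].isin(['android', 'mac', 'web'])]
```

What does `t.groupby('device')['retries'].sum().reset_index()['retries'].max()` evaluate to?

15

merge on 'device' (how='inner') → 9 rows:
  country  retries   device    n
0      DE        0      mac  440
1      UK        6      ios  177
2      CA        1      mac  440
3      DE        3  android  377
4      BR        8      web  177
5      IN        6      mac  440
6      DE        7      mac  440
7      UK        7      web  177
8      BR        2  android  377
filter rows where device in ['android', 'mac', 'web']:
  country  retries   device    n
0      DE        0      mac  440
2      CA        1      mac  440
3      DE        3  android  377
4      BR        8      web  177
5      IN        6      mac  440
6      DE        7      mac  440
7      UK        7      web  177
8      BR        2  android  377
group by device, sum of retries:
device
android     5
mac        14
web        15
Name: retries, dtype: int64
reset_index():
    device  retries
0  android        5
1      mac       14
2      web       15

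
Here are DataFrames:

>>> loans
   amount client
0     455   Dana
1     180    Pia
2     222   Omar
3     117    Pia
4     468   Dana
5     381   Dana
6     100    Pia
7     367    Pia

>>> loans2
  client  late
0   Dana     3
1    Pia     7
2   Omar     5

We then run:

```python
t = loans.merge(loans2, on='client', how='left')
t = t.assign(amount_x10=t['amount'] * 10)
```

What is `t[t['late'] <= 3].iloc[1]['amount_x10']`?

4680

merge on 'client' (how='left') → 8 rows:
   amount client  late
0     455   Dana     3
1     180    Pia     7
2     222   Omar     5
3     117    Pia     7
4     468   Dana     3
5     381   Dana     3
6     100    Pia     7
7     367    Pia     7
add column amount_x10 = t['amount'] * 10:
   amount client  late  amount_x10
0     455   Dana     3        4550
1     180    Pia     7        1800
2     222   Omar     5        2220
3     117    Pia     7        1170
4     468   Dana     3        4680
5     381   Dana     3        3810
6     100    Pia     7        1000
7     367    Pia     7        3670
filter rows where late <= 3:
   amount client  late  amount_x10
0     455   Dana     3        4550
4     468   Dana     3        4680
5     381   Dana     3        3810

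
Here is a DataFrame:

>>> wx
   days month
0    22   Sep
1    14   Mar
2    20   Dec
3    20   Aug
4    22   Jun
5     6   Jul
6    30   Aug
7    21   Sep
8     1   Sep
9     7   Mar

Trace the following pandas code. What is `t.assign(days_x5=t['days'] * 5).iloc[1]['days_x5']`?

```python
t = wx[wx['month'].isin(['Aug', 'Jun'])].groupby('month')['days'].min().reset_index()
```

filter rows where month in ['Aug', 'Jun']:
   days month
3    20   Aug
4    22   Jun
6    30   Aug
group by month, min of days:
month
Aug    20
Jun    22
Name: days, dtype: int64
reset_index():
  month  days
0   Aug    20
1   Jun    22
add column days_x5 = t['days'] * 5:
  month  days  days_x5
0   Aug    20      100
1   Jun    22      110

110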